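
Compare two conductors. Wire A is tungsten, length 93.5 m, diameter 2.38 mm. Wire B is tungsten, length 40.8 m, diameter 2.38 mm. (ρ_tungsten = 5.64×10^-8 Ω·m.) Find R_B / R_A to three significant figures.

R ∝ ρL/d², so R_B/R_A = (L_B/L_A)
= (40.8/93.5) = 0.436

0.436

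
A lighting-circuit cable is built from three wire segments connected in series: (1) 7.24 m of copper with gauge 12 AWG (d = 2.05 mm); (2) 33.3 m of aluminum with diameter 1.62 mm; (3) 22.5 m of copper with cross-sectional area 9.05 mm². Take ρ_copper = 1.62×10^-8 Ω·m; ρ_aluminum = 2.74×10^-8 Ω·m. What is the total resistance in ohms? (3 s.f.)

Seg 1: A = π(2.05/2 mm)² = π(1.0250e-03 m)² = 3.301e-06 m²
R_1 = (1.62×10^-8)(7.24)/(3.301e-06) = 0.03553 Ω
Seg 2: A = π(d/2)² = π(8.1000e-04 m)² = 2.061e-06 m²
R_2 = (2.74×10^-8)(33.3)/(2.061e-06) = 0.4427 Ω
Seg 3: A = 9.05 mm² = 9.050e-06 m²
R_3 = (1.62×10^-8)(22.5)/(9.050e-06) = 0.04028 Ω
R_total = R_1 + R_2 + R_3 = 0.518 Ω

0.518 Ω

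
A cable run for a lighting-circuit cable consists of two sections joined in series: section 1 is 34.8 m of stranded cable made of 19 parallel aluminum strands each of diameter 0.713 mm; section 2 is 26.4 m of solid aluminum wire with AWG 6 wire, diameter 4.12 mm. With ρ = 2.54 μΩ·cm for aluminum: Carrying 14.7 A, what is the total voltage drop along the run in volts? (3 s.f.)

ρ = 2.54 μΩ·cm = 2.54×10^-8 Ω·m
Section 1: A_strand = π(3.5650e-04)² = 3.993e-07 m²; R₁ = ρL/(N·A_s) = (2.54×10^-8)(34.8)/(19×3.993e-07) = 0.1165 Ω
Section 2: A = π(4.12/2 mm)² = π(2.0600e-03 m)² = 1.333e-05 m²
R₂ = (2.54×10^-8)(26.4)/(1.333e-05) = 0.0503 Ω
R = R₁ + R₂ = 0.1668 Ω
V = IR = 14.7 × 0.1668 = 2.45 V

2.45 V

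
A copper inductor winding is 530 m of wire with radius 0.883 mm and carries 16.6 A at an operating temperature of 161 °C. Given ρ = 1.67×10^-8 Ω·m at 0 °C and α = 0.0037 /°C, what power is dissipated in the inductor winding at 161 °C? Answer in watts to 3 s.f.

A = πr² = π(8.8300e-04 m)² = 2.449e-06 m²
R₍0₎ = ρL/A = (1.67×10^-8)(530)/(2.449e-06) = 3.613 Ω
R₍161₎ = R₍0₎(1 + αΔT) = 3.613 × (1 + 0.0037×161) = 5.766 Ω
P = I²R = (16.6)² × 5.766 = 1590 W

1590 W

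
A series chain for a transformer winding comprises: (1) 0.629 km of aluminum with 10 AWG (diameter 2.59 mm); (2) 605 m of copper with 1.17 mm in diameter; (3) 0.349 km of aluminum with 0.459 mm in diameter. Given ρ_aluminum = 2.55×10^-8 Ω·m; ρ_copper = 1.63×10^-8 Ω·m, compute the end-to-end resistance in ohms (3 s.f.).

Seg 1: A = π(2.59/2 mm)² = π(1.2950e-03 m)² = 5.269e-06 m²
R_1 = (2.55×10^-8)(629)/(5.269e-06) = 3.044 Ω
Seg 2: A = π(d/2)² = π(5.8500e-04 m)² = 1.075e-06 m²
R_2 = (1.63×10^-8)(605)/(1.075e-06) = 9.172 Ω
Seg 3: A = π(d/2)² = π(2.2950e-04 m)² = 1.655e-07 m²
R_3 = (2.55×10^-8)(349)/(1.655e-07) = 53.78 Ω
R_total = R_1 + R_2 + R_3 = 66.0 Ω

66.0 Ω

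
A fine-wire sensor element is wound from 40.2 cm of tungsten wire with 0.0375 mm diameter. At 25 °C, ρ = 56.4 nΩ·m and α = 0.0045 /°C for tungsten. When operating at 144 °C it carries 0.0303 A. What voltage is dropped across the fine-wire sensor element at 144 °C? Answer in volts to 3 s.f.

ρ = 56.4 nΩ·m = 5.64×10^-8 Ω·m
A = π(d/2)² = π(1.8750e-05 m)² = 1.104e-09 m²
R₍25₎ = ρL/A = (5.64×10^-8)(0.402)/(1.104e-09) = 20.53 Ω
R₍144₎ = R₍25₎(1 + αΔT) = 20.53 × (1 + 0.0045×119) = 31.52 Ω
V = IR = 0.0303 × 31.52 = 0.955 V

0.955 V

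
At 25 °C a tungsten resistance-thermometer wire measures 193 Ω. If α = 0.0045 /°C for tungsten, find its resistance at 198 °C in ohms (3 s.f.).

ΔT = 198 − 25 = 173 °C
R = R₀(1 + αΔT) = 193 × (1 + 0.0045×173) = 193 × 1.778 = 343 Ω

343 Ω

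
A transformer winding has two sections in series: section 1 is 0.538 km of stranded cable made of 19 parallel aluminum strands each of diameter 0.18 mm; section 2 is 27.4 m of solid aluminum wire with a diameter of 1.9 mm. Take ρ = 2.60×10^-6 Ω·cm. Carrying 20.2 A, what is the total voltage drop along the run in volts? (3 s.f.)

589 V

ρ = 2.60×10^-6 Ω·cm = 2.60×10^-8 Ω·m
Section 1: A_strand = π(9.0000e-05)² = 2.545e-08 m²; R₁ = ρL/(N·A_s) = (2.60×10^-8)(538)/(19×2.545e-08) = 28.93 Ω
Section 2: A = π(d/2)² = π(9.5000e-04 m)² = 2.835e-06 m²
R₂ = (2.60×10^-8)(27.4)/(2.835e-06) = 0.2513 Ω
R = R₁ + R₂ = 29.18 Ω
V = IR = 20.2 × 29.18 = 589 V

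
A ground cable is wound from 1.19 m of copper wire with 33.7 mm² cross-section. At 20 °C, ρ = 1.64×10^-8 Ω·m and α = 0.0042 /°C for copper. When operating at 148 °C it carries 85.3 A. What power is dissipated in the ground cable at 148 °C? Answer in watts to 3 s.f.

A = 33.7 mm² = 3.370e-05 m²
R₍20₎ = ρL/A = (1.64×10^-8)(1.19)/(3.370e-05) = 5.791×10^-4 Ω
R₍148₎ = R₍20₎(1 + αΔT) = 5.791×10^-4 × (1 + 0.0042×128) = 8.904×10^-4 Ω
P = I²R = (85.3)² × 8.904×10^-4 = 6.48 W

6.48 W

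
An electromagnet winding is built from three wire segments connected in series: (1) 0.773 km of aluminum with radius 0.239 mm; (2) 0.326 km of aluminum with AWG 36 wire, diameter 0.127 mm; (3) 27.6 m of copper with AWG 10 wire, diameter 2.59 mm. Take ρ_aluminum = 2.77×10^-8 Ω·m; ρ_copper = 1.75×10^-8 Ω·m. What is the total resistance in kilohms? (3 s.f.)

0.832 kΩ

Seg 1: A = πr² = π(2.3900e-04 m)² = 1.795e-07 m²
R_1 = (2.77×10^-8)(773)/(1.795e-07) = 119.3 Ω
Seg 2: A = π(0.127/2 mm)² = π(6.3500e-05 m)² = 1.267e-08 m²
R_2 = (2.77×10^-8)(326)/(1.267e-08) = 712.9 Ω
Seg 3: A = π(2.59/2 mm)² = π(1.2950e-03 m)² = 5.269e-06 m²
R_3 = (1.75×10^-8)(27.6)/(5.269e-06) = 0.09168 Ω
R_total = R_1 + R_2 + R_3 = 0.832 kΩ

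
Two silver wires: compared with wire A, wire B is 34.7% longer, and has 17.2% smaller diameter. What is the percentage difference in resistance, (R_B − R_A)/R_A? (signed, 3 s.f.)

96.5%

R ∝ L/d², so R_B/R_A = (1 + 34.7/100) × (1 − 17.2/100)⁻²
= 1.347 × 1.459 = 1.965
(R_B − R_A)/R_A = 1.965 − 1 = 96.5%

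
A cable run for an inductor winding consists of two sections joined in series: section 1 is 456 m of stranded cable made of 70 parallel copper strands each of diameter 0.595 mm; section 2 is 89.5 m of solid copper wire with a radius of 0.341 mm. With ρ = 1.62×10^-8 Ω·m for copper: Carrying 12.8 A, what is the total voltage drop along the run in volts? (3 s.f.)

55.7 V

Section 1: A_strand = π(2.9750e-04)² = 2.781e-07 m²; R₁ = ρL/(N·A_s) = (1.62×10^-8)(456)/(70×2.781e-07) = 0.3795 Ω
Section 2: A = πr² = π(3.4100e-04 m)² = 3.653e-07 m²
R₂ = (1.62×10^-8)(89.5)/(3.653e-07) = 3.969 Ω
R = R₁ + R₂ = 4.349 Ω
V = IR = 12.8 × 4.349 = 55.7 V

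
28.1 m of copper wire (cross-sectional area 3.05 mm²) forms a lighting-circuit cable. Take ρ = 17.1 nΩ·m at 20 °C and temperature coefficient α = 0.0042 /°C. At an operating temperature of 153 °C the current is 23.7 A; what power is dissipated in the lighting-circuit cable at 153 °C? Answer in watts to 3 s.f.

138 W

ρ = 17.1 nΩ·m = 1.71×10^-8 Ω·m
A = 3.05 mm² = 3.050e-06 m²
R₍20₎ = ρL/A = (1.71×10^-8)(28.1)/(3.050e-06) = 0.1575 Ω
R₍153₎ = R₍20₎(1 + αΔT) = 0.1575 × (1 + 0.0042×133) = 0.2455 Ω
P = I²R = (23.7)² × 0.2455 = 138 W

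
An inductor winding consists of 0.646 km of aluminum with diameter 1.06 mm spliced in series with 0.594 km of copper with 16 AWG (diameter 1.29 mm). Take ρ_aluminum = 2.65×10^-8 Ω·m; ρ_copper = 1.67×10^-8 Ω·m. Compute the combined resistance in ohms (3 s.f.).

Segment 1: A = π(d/2)² = π(5.3000e-04 m)² = 8.825e-07 m²
R₁ = ρL/A = (2.65×10^-8)(646)/(8.825e-07) = 19.4 Ω
Segment 2: A = π(1.29/2 mm)² = π(6.4500e-04 m)² = 1.307e-06 m²
R₂ = (1.67×10^-8)(594)/(1.307e-06) = 7.59 Ω
R = R₁ + R₂ = 27.0 Ω

27.0 Ω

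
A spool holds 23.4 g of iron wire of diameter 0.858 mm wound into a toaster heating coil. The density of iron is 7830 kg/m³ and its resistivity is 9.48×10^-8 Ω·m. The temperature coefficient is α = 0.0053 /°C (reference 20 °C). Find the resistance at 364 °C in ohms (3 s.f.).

A = π(d/2)² = π(4.2900e-04 m)² = 5.7818e-07 m²
L = m/(density·A) = 0.0234/(7830×5.7818e-07) = 5.169 m
R = ρL/A = (9.48×10^-8)(5.169)/(5.7818e-07) = 0.8475 Ω
R(364 °C) = 0.8475 × (1 + 0.0053×344) = 2.39 Ω

2.39 Ω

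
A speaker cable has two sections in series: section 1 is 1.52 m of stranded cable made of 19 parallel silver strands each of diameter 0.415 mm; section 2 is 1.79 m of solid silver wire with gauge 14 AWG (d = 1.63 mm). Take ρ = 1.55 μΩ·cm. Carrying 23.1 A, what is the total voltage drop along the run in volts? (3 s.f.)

ρ = 1.55 μΩ·cm = 1.55×10^-8 Ω·m
Section 1: A_strand = π(2.0750e-04)² = 1.353e-07 m²; R₁ = ρL/(N·A_s) = (1.55×10^-8)(1.52)/(19×1.353e-07) = 0.009167 Ω
Section 2: A = π(1.63/2 mm)² = π(8.1500e-04 m)² = 2.087e-06 m²
R₂ = (1.55×10^-8)(1.79)/(2.087e-06) = 0.0133 Ω
R = R₁ + R₂ = 0.02246 Ω
V = IR = 23.1 × 0.02246 = 0.519 V

0.519 V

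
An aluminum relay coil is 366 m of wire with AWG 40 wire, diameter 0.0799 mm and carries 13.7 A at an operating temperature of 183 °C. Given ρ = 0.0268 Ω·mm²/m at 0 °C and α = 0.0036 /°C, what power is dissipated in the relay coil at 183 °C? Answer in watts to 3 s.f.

6.09×10^5 W

ρ = 0.0268 Ω·mm²/m = 2.68×10^-8 Ω·m
A = π(0.0799/2 mm)² = π(3.9950e-05 m)² = 5.014e-09 m²
R₍0₎ = ρL/A = (2.68×10^-8)(366)/(5.014e-09) = 1956 Ω
R₍183₎ = R₍0₎(1 + αΔT) = 1956 × (1 + 0.0036×183) = 3245 Ω
P = I²R = (13.7)² × 3245 = 6.09×10^5 W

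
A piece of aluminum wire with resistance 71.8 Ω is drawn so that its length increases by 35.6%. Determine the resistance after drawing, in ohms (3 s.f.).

132 Ω

k = 1 + 35.6/100 = 1.356; volume constant ⇒ A' = A/k, so R' = k²R.
R' = 1.839 × 71.8 = 132 Ω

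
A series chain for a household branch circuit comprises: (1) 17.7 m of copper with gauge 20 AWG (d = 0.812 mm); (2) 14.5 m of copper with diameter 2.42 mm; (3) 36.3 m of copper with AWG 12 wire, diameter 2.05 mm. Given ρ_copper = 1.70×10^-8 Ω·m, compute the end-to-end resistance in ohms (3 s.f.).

Seg 1: A = π(0.812/2 mm)² = π(4.0600e-04 m)² = 5.178e-07 m²
R_1 = (1.70×10^-8)(17.7)/(5.178e-07) = 0.5811 Ω
Seg 2: A = π(d/2)² = π(1.2100e-03 m)² = 4.600e-06 m²
R_2 = (1.70×10^-8)(14.5)/(4.600e-06) = 0.05359 Ω
Seg 3: A = π(2.05/2 mm)² = π(1.0250e-03 m)² = 3.301e-06 m²
R_3 = (1.70×10^-8)(36.3)/(3.301e-06) = 0.187 Ω
R_total = R_1 + R_2 + R_3 = 0.822 Ω

0.822 Ω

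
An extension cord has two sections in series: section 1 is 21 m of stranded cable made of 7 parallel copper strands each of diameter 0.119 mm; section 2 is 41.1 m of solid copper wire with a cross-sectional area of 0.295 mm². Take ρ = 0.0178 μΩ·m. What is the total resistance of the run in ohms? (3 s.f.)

ρ = 0.0178 μΩ·m = 1.78×10^-8 Ω·m
Section 1: A_strand = π(5.9500e-05)² = 1.112e-08 m²; R₁ = ρL/(N·A_s) = (1.78×10^-8)(21)/(7×1.112e-08) = 4.801 Ω
Section 2: A = 0.295 mm² = 2.950e-07 m²
R₂ = (1.78×10^-8)(41.1)/(2.950e-07) = 2.48 Ω
R = R₁ + R₂ = 7.28 Ω

7.28 Ω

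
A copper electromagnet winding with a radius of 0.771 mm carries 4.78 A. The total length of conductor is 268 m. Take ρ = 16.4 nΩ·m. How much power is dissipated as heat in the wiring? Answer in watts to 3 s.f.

53.8 W

ρ = 16.4 nΩ·m = 1.64×10^-8 Ω·m
A = πr² = π(7.7100e-04 m)² = 1.867e-06 m²
R = ρL/A = (1.64×10^-8)(268)/(1.867e-06) = 2.354 Ω
P = I²R = (4.78)² × 2.354 = 53.8 W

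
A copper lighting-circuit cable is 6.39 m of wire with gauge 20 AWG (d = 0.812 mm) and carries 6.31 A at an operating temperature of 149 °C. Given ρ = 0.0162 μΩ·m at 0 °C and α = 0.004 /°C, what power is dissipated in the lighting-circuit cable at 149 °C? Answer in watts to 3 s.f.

ρ = 0.0162 μΩ·m = 1.62×10^-8 Ω·m
A = π(0.812/2 mm)² = π(4.0600e-04 m)² = 5.178e-07 m²
R₍0₎ = ρL/A = (1.62×10^-8)(6.39)/(5.178e-07) = 0.1999 Ω
R₍149₎ = R₍0₎(1 + αΔT) = 0.1999 × (1 + 0.004×149) = 0.319 Ω
P = I²R = (6.31)² × 0.319 = 12.7 W

12.7 W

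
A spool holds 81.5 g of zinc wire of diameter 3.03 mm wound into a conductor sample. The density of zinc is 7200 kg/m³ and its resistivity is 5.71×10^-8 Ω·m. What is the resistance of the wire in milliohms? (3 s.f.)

12.4 mΩ

A = π(d/2)² = π(1.5150e-03 m)² = 7.2107e-06 m²
L = m/(density·A) = 0.0815/(7200×7.2107e-06) = 1.57 m
R = ρL/A = (5.71×10^-8)(1.57)/(7.2107e-06) = 12.4 mΩ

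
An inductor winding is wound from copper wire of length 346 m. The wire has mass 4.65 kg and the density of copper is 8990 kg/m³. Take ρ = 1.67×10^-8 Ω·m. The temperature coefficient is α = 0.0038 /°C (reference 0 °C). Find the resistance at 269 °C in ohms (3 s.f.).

7.82 Ω

A = m/(density·L) = 4.65/(8990×346) = 1.4949e-06 m²
R = ρL/A = (1.67×10^-8)(346)/(1.4949e-06) = 3.865 Ω
R(269 °C) = 3.865 × (1 + 0.0038×269) = 7.82 Ω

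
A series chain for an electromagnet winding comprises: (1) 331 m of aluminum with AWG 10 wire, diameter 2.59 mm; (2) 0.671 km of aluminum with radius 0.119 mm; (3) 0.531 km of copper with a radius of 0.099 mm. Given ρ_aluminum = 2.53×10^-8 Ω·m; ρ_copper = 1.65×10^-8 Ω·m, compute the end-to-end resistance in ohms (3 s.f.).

Seg 1: A = π(2.59/2 mm)² = π(1.2950e-03 m)² = 5.269e-06 m²
R_1 = (2.53×10^-8)(331)/(5.269e-06) = 1.589 Ω
Seg 2: A = πr² = π(1.1900e-04 m)² = 4.449e-08 m²
R_2 = (2.53×10^-8)(671)/(4.449e-08) = 381.6 Ω
Seg 3: A = πr² = π(9.9000e-05 m)² = 3.079e-08 m²
R_3 = (1.65×10^-8)(531)/(3.079e-08) = 284.5 Ω
R_total = R_1 + R_2 + R_3 = 668 Ω

668 Ω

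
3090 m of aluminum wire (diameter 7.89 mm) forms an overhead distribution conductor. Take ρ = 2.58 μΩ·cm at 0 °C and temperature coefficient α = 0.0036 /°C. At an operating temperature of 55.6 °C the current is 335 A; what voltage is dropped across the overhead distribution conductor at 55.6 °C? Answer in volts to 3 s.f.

ρ = 2.58 μΩ·cm = 2.58×10^-8 Ω·m
A = π(d/2)² = π(3.9450e-03 m)² = 4.889e-05 m²
R₍0₎ = ρL/A = (2.58×10^-8)(3090)/(4.889e-05) = 1.631 Ω
R₍55.6₎ = R₍0₎(1 + αΔT) = 1.631 × (1 + 0.0036×55.6) = 1.957 Ω
V = IR = 335 × 1.957 = 656 V

656 V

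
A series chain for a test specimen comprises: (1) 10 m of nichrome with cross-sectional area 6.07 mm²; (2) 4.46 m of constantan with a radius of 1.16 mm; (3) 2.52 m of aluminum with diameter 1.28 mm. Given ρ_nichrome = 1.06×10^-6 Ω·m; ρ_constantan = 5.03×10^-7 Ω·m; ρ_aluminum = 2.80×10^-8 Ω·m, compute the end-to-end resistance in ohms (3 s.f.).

Seg 1: A = 6.07 mm² = 6.070e-06 m²
R_1 = (1.06×10^-6)(10)/(6.070e-06) = 1.746 Ω
Seg 2: A = πr² = π(1.1600e-03 m)² = 4.227e-06 m²
R_2 = (5.03×10^-7)(4.46)/(4.227e-06) = 0.5307 Ω
Seg 3: A = π(d/2)² = π(6.4000e-04 m)² = 1.287e-06 m²
R_3 = (2.80×10^-8)(2.52)/(1.287e-06) = 0.05483 Ω
R_total = R_1 + R_2 + R_3 = 2.33 Ω

2.33 Ω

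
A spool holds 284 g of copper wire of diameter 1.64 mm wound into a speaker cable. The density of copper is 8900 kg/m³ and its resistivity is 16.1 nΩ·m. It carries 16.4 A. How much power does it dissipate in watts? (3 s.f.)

ρ = 16.1 nΩ·m = 1.61×10^-8 Ω·m
A = π(d/2)² = π(8.2000e-04 m)² = 2.1124e-06 m²
L = m/(density·A) = 0.284/(8900×2.1124e-06) = 15.11 m
R = ρL/A = (1.61×10^-8)(15.11)/(2.1124e-06) = 0.1151 Ω
P = I²R = (16.4)² × 0.1151 = 31.0 W

31.0 W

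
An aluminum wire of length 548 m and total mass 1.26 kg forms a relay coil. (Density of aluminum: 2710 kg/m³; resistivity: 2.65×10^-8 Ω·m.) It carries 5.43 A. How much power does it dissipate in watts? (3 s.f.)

A = m/(density·L) = 1.26/(2710×548) = 8.4844e-07 m²
R = ρL/A = (2.65×10^-8)(548)/(8.4844e-07) = 17.12 Ω
P = I²R = (5.43)² × 17.12 = 505 W

505 W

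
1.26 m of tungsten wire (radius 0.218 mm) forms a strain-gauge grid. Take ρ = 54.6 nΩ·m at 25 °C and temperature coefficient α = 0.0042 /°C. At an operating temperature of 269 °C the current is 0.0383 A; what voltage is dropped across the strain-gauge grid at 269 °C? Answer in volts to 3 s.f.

0.0357 V

ρ = 54.6 nΩ·m = 5.46×10^-8 Ω·m
A = πr² = π(2.1800e-04 m)² = 1.493e-07 m²
R₍25₎ = ρL/A = (5.46×10^-8)(1.26)/(1.493e-07) = 0.4608 Ω
R₍269₎ = R₍25₎(1 + αΔT) = 0.4608 × (1 + 0.0042×244) = 0.933 Ω
V = IR = 0.0383 × 0.933 = 0.0357 V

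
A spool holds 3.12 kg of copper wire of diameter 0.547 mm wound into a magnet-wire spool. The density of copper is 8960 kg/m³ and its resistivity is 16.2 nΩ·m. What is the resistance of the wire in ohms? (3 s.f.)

ρ = 16.2 nΩ·m = 1.62×10^-8 Ω·m
A = π(d/2)² = π(2.7350e-04 m)² = 2.3500e-07 m²
L = m/(density·A) = 3.12/(8960×2.3500e-07) = 1482 m
R = ρL/A = (1.62×10^-8)(1482)/(2.3500e-07) = 102 Ω

102 Ω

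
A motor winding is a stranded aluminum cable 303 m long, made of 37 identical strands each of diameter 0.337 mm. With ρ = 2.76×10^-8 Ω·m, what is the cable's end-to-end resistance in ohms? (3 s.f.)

A_strand = π(1.6850e-04 m)² = 8.920e-08 m²
R_strand = ρL/A = (2.76×10^-8)(303)/(8.920e-08) = 93.76 Ω
R_total = R_strand/N = 93.76/37 = 2.53 Ω

2.53 Ω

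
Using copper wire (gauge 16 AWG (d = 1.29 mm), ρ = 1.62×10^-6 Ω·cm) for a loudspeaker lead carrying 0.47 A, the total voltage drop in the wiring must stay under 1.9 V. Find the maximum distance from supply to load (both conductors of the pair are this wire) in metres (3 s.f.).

163 m

ρ = 1.62×10^-6 Ω·cm = 1.62×10^-8 Ω·m
A = π(1.29/2 mm)² = π(6.4500e-04 m)² = 1.307e-06 m²
L_max = V_max·A/(2·ρI) = (1.9)(1.307e-06)/(2×1.62×10^-8×0.47) = 163 m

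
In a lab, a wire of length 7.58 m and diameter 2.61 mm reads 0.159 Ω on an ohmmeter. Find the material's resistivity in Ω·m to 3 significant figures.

1.12×10^-7 Ω·m

A = π(d/2)² = π(1.3050e-03 m)² = 5.350e-06 m²
ρ = RA/L = (0.159)(5.350e-06)/(7.58) = 1.12×10^-7 Ω·m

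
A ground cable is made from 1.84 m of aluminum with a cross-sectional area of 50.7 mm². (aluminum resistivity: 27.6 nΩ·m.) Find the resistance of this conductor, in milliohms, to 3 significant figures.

ρ = 27.6 nΩ·m = 2.76×10^-8 Ω·m
A = 50.7 mm² = 5.070e-05 m²
R = ρL/A = (2.76×10^-8)(1.84 m)/(5.070e-05 m²) = 1.00 mΩ

1.00 mΩ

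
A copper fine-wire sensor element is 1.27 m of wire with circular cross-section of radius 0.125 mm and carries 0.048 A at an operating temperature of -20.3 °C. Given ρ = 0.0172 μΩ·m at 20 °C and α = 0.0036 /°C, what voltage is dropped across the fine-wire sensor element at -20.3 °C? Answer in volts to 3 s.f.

0.0183 V

ρ = 0.0172 μΩ·m = 1.72×10^-8 Ω·m
A = πr² = π(1.2500e-04 m)² = 4.909e-08 m²
R₍20₎ = ρL/A = (1.72×10^-8)(1.27)/(4.909e-08) = 0.445 Ω
R₍-20.3₎ = R₍20₎(1 + αΔT) = 0.445 × (1 + 0.0036×-40.3) = 0.3804 Ω
V = IR = 0.048 × 0.3804 = 0.0183 V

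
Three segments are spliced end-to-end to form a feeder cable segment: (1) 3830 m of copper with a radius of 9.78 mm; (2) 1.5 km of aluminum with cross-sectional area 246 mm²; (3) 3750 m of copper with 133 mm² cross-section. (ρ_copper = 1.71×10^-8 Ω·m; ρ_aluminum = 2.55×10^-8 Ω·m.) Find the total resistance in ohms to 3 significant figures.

Seg 1: A = πr² = π(9.7800e-03 m)² = 3.005e-04 m²
R_1 = (1.71×10^-8)(3830)/(3.005e-04) = 0.218 Ω
Seg 2: A = 246 mm² = 2.460e-04 m²
R_2 = (2.55×10^-8)(1500)/(2.460e-04) = 0.1555 Ω
Seg 3: A = 133 mm² = 1.330e-04 m²
R_3 = (1.71×10^-8)(3750)/(1.330e-04) = 0.4821 Ω
R_total = R_1 + R_2 + R_3 = 0.856 Ω

0.856 Ω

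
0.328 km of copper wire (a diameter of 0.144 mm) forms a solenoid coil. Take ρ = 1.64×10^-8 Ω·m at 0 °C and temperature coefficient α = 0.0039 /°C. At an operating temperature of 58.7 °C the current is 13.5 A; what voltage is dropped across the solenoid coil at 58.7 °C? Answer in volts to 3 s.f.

A = π(d/2)² = π(7.2000e-05 m)² = 1.629e-08 m²
R₍0₎ = ρL/A = (1.64×10^-8)(328)/(1.629e-08) = 330.3 Ω
R₍58.7₎ = R₍0₎(1 + αΔT) = 330.3 × (1 + 0.0039×58.7) = 405.9 Ω
V = IR = 13.5 × 405.9 = 5480 V

5480 V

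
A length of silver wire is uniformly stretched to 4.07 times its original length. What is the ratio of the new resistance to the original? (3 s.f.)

16.6

Volume constant ⇒ A' = A/k with k = 4.07. R' = ρ(kL)/(A/k) = k²R.
Factor = 16.6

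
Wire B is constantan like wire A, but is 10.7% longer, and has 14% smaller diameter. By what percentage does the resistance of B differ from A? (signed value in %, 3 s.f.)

49.7%

R ∝ L/d², so R_B/R_A = (1 + 10.7/100) × (1 − 14/100)⁻²
= 1.107 × 1.352 = 1.497
(R_B − R_A)/R_A = 1.497 − 1 = 49.7%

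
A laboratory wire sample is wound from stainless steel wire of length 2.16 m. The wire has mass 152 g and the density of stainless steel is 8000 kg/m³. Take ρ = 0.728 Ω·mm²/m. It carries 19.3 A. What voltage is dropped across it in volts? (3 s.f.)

3.45 V

ρ = 0.728 Ω·mm²/m = 7.28×10^-7 Ω·m
A = m/(density·L) = 0.152/(8000×2.16) = 8.7963e-06 m²
R = ρL/A = (7.28×10^-7)(2.16)/(8.7963e-06) = 0.1788 Ω
V = IR = 19.3 × 0.1788 = 3.45 V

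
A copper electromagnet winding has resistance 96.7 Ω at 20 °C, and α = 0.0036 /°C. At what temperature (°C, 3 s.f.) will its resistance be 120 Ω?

86.9 °C

R = R₀(1 + α(T − T₀)) ⇒ T = T₀ + (R/R₀ − 1)/α
T = 20 + (120/96.7 − 1)/0.0036 = 20 + (0.241)/0.0036 = 86.9 °C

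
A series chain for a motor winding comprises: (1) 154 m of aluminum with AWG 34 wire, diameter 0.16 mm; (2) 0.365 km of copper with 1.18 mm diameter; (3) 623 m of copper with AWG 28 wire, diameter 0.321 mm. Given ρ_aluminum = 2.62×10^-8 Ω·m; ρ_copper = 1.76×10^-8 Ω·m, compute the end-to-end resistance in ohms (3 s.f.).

Seg 1: A = π(0.16/2 mm)² = π(8.0000e-05 m)² = 2.011e-08 m²
R_1 = (2.62×10^-8)(154)/(2.011e-08) = 200.7 Ω
Seg 2: A = π(d/2)² = π(5.9000e-04 m)² = 1.094e-06 m²
R_2 = (1.76×10^-8)(365)/(1.094e-06) = 5.874 Ω
Seg 3: A = π(0.321/2 mm)² = π(1.6050e-04 m)² = 8.093e-08 m²
R_3 = (1.76×10^-8)(623)/(8.093e-08) = 135.5 Ω
R_total = R_1 + R_2 + R_3 = 342 Ω

342 Ω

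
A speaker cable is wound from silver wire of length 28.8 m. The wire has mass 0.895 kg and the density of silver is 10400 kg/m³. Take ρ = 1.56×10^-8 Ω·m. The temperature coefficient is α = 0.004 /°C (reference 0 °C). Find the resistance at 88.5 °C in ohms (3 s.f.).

0.204 Ω

A = m/(density·L) = 0.895/(10400×28.8) = 2.9881e-06 m²
R = ρL/A = (1.56×10^-8)(28.8)/(2.9881e-06) = 0.1504 Ω
R(88.5 °C) = 0.1504 × (1 + 0.004×88.5) = 0.204 Ω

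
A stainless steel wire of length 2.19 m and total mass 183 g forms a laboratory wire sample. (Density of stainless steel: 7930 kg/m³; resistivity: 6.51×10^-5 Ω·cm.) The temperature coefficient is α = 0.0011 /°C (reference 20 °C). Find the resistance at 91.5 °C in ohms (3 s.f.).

ρ = 6.51×10^-5 Ω·cm = 6.51×10^-7 Ω·m
A = m/(density·L) = 0.183/(7930×2.19) = 1.0537e-05 m²
R = ρL/A = (6.51×10^-7)(2.19)/(1.0537e-05) = 0.1353 Ω
R(91.5 °C) = 0.1353 × (1 + 0.0011×71.5) = 0.146 Ω

0.146 Ω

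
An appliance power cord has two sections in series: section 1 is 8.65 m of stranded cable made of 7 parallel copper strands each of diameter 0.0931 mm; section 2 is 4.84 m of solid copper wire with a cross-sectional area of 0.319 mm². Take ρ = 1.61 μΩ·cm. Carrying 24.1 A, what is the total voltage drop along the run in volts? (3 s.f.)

ρ = 1.61 μΩ·cm = 1.61×10^-8 Ω·m
Section 1: A_strand = π(4.6550e-05)² = 6.808e-09 m²; R₁ = ρL/(N·A_s) = (1.61×10^-8)(8.65)/(7×6.808e-09) = 2.923 Ω
Section 2: A = 0.319 mm² = 3.190e-07 m²
R₂ = (1.61×10^-8)(4.84)/(3.190e-07) = 0.2443 Ω
R = R₁ + R₂ = 3.167 Ω
V = IR = 24.1 × 3.167 = 76.3 V

76.3 V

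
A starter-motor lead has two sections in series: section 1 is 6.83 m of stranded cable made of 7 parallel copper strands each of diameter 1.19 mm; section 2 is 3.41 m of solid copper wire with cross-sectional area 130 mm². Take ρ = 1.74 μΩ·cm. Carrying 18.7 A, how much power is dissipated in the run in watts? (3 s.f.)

ρ = 1.74 μΩ·cm = 1.74×10^-8 Ω·m
Section 1: A_strand = π(5.9500e-04)² = 1.112e-06 m²; R₁ = ρL/(N·A_s) = (1.74×10^-8)(6.83)/(7×1.112e-06) = 0.01526 Ω
Section 2: A = 130 mm² = 1.300e-04 m²
R₂ = (1.74×10^-8)(3.41)/(1.300e-04) = 4.564×10^-4 Ω
R = R₁ + R₂ = 0.01572 Ω
P = I²R = (18.7)² × 0.01572 = 5.50 W

5.50 W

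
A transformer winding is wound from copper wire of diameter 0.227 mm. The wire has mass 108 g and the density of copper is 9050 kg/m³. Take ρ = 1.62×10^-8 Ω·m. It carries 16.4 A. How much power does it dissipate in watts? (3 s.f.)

A = π(d/2)² = π(1.1350e-04 m)² = 4.0471e-08 m²
L = m/(density·A) = 0.108/(9050×4.0471e-08) = 294.9 m
R = ρL/A = (1.62×10^-8)(294.9)/(4.0471e-08) = 118 Ω
P = I²R = (16.4)² × 118 = 31700 W

31700 W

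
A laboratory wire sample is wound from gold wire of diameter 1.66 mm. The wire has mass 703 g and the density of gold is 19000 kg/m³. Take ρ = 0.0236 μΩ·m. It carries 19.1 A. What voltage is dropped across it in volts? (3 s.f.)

ρ = 0.0236 μΩ·m = 2.36×10^-8 Ω·m
A = π(d/2)² = π(8.3000e-04 m)² = 2.1642e-06 m²
L = m/(density·A) = 0.703/(19000×2.1642e-06) = 17.1 m
R = ρL/A = (2.36×10^-8)(17.1)/(2.1642e-06) = 0.1864 Ω
V = IR = 19.1 × 0.1864 = 3.56 V

3.56 V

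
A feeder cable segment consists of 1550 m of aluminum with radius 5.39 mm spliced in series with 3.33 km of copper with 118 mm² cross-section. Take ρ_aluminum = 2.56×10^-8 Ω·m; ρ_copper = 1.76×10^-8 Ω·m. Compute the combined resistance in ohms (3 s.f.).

0.931 Ω

Segment 1: A = πr² = π(5.3900e-03 m)² = 9.127e-05 m²
R₁ = ρL/A = (2.56×10^-8)(1550)/(9.127e-05) = 0.4348 Ω
Segment 2: A = 118 mm² = 1.180e-04 m²
R₂ = (1.76×10^-8)(3330)/(1.180e-04) = 0.4967 Ω
R = R₁ + R₂ = 0.931 Ω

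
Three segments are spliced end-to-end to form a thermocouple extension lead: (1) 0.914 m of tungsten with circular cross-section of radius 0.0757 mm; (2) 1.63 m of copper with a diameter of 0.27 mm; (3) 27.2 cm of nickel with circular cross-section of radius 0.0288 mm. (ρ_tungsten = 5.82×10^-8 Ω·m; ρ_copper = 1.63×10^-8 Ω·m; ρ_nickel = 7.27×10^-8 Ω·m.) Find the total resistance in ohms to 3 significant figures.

11.0 Ω

Seg 1: A = πr² = π(7.5700e-05 m)² = 1.800e-08 m²
R_1 = (5.82×10^-8)(0.914)/(1.800e-08) = 2.955 Ω
Seg 2: A = π(d/2)² = π(1.3500e-04 m)² = 5.726e-08 m²
R_2 = (1.63×10^-8)(1.63)/(5.726e-08) = 0.464 Ω
Seg 3: A = πr² = π(2.8800e-05 m)² = 2.606e-09 m²
R_3 = (7.27×10^-8)(0.272)/(2.606e-09) = 7.589 Ω
R_total = R_1 + R_2 + R_3 = 11.0 Ω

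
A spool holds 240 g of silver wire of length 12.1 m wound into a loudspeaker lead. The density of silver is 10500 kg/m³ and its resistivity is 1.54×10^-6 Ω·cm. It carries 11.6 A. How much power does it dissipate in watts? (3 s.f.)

ρ = 1.54×10^-6 Ω·cm = 1.54×10^-8 Ω·m
A = m/(density·L) = 0.24/(10500×12.1) = 1.8890e-06 m²
R = ρL/A = (1.54×10^-8)(12.1)/(1.8890e-06) = 0.09864 Ω
P = I²R = (11.6)² × 0.09864 = 13.3 W

13.3 W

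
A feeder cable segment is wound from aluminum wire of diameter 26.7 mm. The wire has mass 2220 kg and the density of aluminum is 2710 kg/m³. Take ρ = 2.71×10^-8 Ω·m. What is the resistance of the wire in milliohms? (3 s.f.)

70.8 mΩ

A = π(d/2)² = π(1.3350e-02 m)² = 5.5990e-04 m²
L = m/(density·A) = 2220/(2710×5.5990e-04) = 1463 m
R = ρL/A = (2.71×10^-8)(1463)/(5.5990e-04) = 70.8 mΩ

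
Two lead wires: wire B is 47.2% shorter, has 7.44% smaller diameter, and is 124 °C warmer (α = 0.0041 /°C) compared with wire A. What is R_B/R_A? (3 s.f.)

0.930

R ∝ ρL/d² with ρ ∝ (1+αΔT), so R_B/R_A = (1 − 47.2/100) × (1 − 7.44/100)⁻² × (1 + 0.0041×124)
= 0.528 × 1.167 × 1.508 = 0.930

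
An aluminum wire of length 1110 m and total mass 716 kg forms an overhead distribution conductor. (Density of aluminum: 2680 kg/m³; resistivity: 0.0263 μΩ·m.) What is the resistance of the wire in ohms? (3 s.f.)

ρ = 0.0263 μΩ·m = 2.63×10^-8 Ω·m
A = m/(density·L) = 716/(2680×1110) = 2.4069e-04 m²
R = ρL/A = (2.63×10^-8)(1110)/(2.4069e-04) = 0.121 Ω

0.121 Ω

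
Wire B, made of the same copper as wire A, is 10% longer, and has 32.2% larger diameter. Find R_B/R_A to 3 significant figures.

0.629

R ∝ L/d², so R_B/R_A = (1 + 10/100) × (1 + 32.2/100)⁻²
= 1.1 × 0.5722 = 0.629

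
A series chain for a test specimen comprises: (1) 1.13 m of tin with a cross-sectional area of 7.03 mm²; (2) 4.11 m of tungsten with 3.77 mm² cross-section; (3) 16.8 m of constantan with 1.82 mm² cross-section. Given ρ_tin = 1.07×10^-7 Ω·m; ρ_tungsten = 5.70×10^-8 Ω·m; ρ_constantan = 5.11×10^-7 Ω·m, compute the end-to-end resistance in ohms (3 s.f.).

Seg 1: A = 7.03 mm² = 7.030e-06 m²
R_1 = (1.07×10^-7)(1.13)/(7.030e-06) = 0.0172 Ω
Seg 2: A = 3.77 mm² = 3.770e-06 m²
R_2 = (5.70×10^-8)(4.11)/(3.770e-06) = 0.06214 Ω
Seg 3: A = 1.82 mm² = 1.820e-06 m²
R_3 = (5.11×10^-7)(16.8)/(1.820e-06) = 4.717 Ω
R_total = R_1 + R_2 + R_3 = 4.80 Ω

4.80 Ω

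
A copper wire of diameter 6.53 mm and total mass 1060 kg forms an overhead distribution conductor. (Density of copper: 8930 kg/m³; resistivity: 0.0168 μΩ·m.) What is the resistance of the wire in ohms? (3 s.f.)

ρ = 0.0168 μΩ·m = 1.68×10^-8 Ω·m
A = π(d/2)² = π(3.2650e-03 m)² = 3.3490e-05 m²
L = m/(density·A) = 1060/(8930×3.3490e-05) = 3544 m
R = ρL/A = (1.68×10^-8)(3544)/(3.3490e-05) = 1.78 Ω

1.78 Ω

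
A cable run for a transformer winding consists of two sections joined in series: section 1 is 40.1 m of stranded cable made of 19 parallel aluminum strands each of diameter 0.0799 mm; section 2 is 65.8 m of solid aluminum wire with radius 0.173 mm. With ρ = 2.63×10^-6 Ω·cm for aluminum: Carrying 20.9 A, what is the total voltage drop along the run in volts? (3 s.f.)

616 V

ρ = 2.63×10^-6 Ω·cm = 2.63×10^-8 Ω·m
Section 1: A_strand = π(3.9950e-05)² = 5.014e-09 m²; R₁ = ρL/(N·A_s) = (2.63×10^-8)(40.1)/(19×5.014e-09) = 11.07 Ω
Section 2: A = πr² = π(1.7300e-04 m)² = 9.402e-08 m²
R₂ = (2.63×10^-8)(65.8)/(9.402e-08) = 18.41 Ω
R = R₁ + R₂ = 29.48 Ω
V = IR = 20.9 × 29.48 = 616 V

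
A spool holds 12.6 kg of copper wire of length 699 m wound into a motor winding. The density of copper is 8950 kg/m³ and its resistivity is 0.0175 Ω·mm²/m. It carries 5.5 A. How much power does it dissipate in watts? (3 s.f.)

ρ = 0.0175 Ω·mm²/m = 1.75×10^-8 Ω·m
A = m/(density·L) = 12.6/(8950×699) = 2.0141e-06 m²
R = ρL/A = (1.75×10^-8)(699)/(2.0141e-06) = 6.074 Ω
P = I²R = (5.5)² × 6.074 = 184 W

184 W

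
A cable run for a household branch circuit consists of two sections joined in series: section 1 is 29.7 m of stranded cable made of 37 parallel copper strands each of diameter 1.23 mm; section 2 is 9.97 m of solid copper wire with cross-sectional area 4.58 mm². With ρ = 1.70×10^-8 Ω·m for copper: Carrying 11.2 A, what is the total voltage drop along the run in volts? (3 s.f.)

Section 1: A_strand = π(6.1500e-04)² = 1.188e-06 m²; R₁ = ρL/(N·A_s) = (1.70×10^-8)(29.7)/(37×1.188e-06) = 0.01148 Ω
Section 2: A = 4.58 mm² = 4.580e-06 m²
R₂ = (1.70×10^-8)(9.97)/(4.580e-06) = 0.03701 Ω
R = R₁ + R₂ = 0.04849 Ω
V = IR = 11.2 × 0.04849 = 0.543 V

0.543 V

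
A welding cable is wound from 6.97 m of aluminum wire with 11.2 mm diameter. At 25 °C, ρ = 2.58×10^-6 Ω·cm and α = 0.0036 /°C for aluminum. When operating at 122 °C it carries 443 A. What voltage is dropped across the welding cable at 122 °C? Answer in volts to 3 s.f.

1.09 V

ρ = 2.58×10^-6 Ω·cm = 2.58×10^-8 Ω·m
A = π(d/2)² = π(5.6000e-03 m)² = 9.852e-05 m²
R₍25₎ = ρL/A = (2.58×10^-8)(6.97)/(9.852e-05) = 0.001825 Ω
R₍122₎ = R₍25₎(1 + αΔT) = 0.001825 × (1 + 0.0036×97) = 0.002463 Ω
V = IR = 443 × 0.002463 = 1.09 V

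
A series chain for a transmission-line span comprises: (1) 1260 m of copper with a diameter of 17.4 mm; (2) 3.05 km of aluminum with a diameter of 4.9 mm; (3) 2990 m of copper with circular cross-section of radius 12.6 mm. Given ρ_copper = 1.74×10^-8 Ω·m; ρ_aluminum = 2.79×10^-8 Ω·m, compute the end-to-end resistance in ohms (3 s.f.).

Seg 1: A = π(d/2)² = π(8.7000e-03 m)² = 2.378e-04 m²
R_1 = (1.74×10^-8)(1260)/(2.378e-04) = 0.0922 Ω
Seg 2: A = π(d/2)² = π(2.4500e-03 m)² = 1.886e-05 m²
R_2 = (2.79×10^-8)(3050)/(1.886e-05) = 4.513 Ω
Seg 3: A = πr² = π(1.2600e-02 m)² = 4.988e-04 m²
R_3 = (1.74×10^-8)(2990)/(4.988e-04) = 0.1043 Ω
R_total = R_1 + R_2 + R_3 = 4.71 Ω

4.71 Ω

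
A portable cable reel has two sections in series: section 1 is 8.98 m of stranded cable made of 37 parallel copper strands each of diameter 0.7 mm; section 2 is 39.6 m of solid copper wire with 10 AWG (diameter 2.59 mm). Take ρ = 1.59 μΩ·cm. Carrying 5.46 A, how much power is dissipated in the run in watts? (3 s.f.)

ρ = 1.59 μΩ·cm = 1.59×10^-8 Ω·m
Section 1: A_strand = π(3.5000e-04)² = 3.848e-07 m²; R₁ = ρL/(N·A_s) = (1.59×10^-8)(8.98)/(37×3.848e-07) = 0.01003 Ω
Section 2: A = π(2.59/2 mm)² = π(1.2950e-03 m)² = 5.269e-06 m²
R₂ = (1.59×10^-8)(39.6)/(5.269e-06) = 0.1195 Ω
R = R₁ + R₂ = 0.1295 Ω
P = I²R = (5.46)² × 0.1295 = 3.86 W

3.86 W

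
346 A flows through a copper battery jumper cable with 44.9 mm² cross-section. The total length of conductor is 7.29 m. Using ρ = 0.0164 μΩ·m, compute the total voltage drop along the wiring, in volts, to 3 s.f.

ρ = 0.0164 μΩ·m = 1.64×10^-8 Ω·m
A = 44.9 mm² = 4.490e-05 m²
R = ρL/A = (1.64×10^-8)(7.29)/(4.490e-05) = 0.002663 Ω
V = IR = 346 × 0.002663 = 0.921 V

0.921 V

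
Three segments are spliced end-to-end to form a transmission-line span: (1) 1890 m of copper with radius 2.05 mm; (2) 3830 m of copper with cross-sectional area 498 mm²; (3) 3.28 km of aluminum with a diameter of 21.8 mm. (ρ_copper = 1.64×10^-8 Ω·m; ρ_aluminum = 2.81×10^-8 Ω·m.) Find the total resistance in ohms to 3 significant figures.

2.72 Ω

Seg 1: A = πr² = π(2.0500e-03 m)² = 1.320e-05 m²
R_1 = (1.64×10^-8)(1890)/(1.320e-05) = 2.348 Ω
Seg 2: A = 498 mm² = 4.980e-04 m²
R_2 = (1.64×10^-8)(3830)/(4.980e-04) = 0.1261 Ω
Seg 3: A = π(d/2)² = π(1.0900e-02 m)² = 3.733e-04 m²
R_3 = (2.81×10^-8)(3280)/(3.733e-04) = 0.2469 Ω
R_total = R_1 + R_2 + R_3 = 2.72 Ω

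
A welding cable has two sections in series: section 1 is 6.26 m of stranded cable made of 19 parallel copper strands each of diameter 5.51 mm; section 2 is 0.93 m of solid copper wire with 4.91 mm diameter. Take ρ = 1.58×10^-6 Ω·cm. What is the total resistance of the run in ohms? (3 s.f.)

ρ = 1.58×10^-6 Ω·cm = 1.58×10^-8 Ω·m
Section 1: A_strand = π(2.7550e-03)² = 2.384e-05 m²; R₁ = ρL/(N·A_s) = (1.58×10^-8)(6.26)/(19×2.384e-05) = 2.183×10^-4 Ω
Section 2: A = π(d/2)² = π(2.4550e-03 m)² = 1.893e-05 m²
R₂ = (1.58×10^-8)(0.93)/(1.893e-05) = 7.760×10^-4 Ω
R = R₁ + R₂ = 9.94×10^-4 Ω

9.94×10^-4 Ω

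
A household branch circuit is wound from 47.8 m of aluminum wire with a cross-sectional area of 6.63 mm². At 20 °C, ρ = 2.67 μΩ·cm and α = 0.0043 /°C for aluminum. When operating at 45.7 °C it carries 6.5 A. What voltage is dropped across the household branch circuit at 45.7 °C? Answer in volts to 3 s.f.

1.39 V

ρ = 2.67 μΩ·cm = 2.67×10^-8 Ω·m
A = 6.63 mm² = 6.630e-06 m²
R₍20₎ = ρL/A = (2.67×10^-8)(47.8)/(6.630e-06) = 0.1925 Ω
R₍45.7₎ = R₍20₎(1 + αΔT) = 0.1925 × (1 + 0.0043×25.7) = 0.2138 Ω
V = IR = 6.5 × 0.2138 = 1.39 V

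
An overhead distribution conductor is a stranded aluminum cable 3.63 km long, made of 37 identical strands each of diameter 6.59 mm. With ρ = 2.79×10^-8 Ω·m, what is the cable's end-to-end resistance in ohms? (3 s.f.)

A_strand = π(3.2950e-03 m)² = 3.411e-05 m²
R_strand = ρL/A = (2.79×10^-8)(3630)/(3.411e-05) = 2.969 Ω
R_total = R_strand/N = 2.969/37 = 0.0803 Ω

0.0803 Ω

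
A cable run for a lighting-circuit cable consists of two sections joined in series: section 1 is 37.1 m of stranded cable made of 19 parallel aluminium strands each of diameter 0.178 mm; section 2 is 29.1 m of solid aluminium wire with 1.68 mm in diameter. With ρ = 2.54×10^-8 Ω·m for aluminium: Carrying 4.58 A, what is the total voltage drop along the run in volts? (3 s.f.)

10.7 V

Section 1: A_strand = π(8.9000e-05)² = 2.488e-08 m²; R₁ = ρL/(N·A_s) = (2.54×10^-8)(37.1)/(19×2.488e-08) = 1.993 Ω
Section 2: A = π(d/2)² = π(8.4000e-04 m)² = 2.217e-06 m²
R₂ = (2.54×10^-8)(29.1)/(2.217e-06) = 0.3334 Ω
R = R₁ + R₂ = 2.327 Ω
V = IR = 4.58 × 2.327 = 10.7 V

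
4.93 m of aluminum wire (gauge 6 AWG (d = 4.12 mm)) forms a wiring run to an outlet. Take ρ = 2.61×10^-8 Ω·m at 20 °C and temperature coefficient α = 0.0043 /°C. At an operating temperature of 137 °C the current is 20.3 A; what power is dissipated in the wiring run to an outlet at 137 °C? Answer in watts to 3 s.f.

5.98 W

A = π(4.12/2 mm)² = π(2.0600e-03 m)² = 1.333e-05 m²
R₍20₎ = ρL/A = (2.61×10^-8)(4.93)/(1.333e-05) = 0.009652 Ω
R₍137₎ = R₍20₎(1 + αΔT) = 0.009652 × (1 + 0.0043×117) = 0.01451 Ω
P = I²R = (20.3)² × 0.01451 = 5.98 W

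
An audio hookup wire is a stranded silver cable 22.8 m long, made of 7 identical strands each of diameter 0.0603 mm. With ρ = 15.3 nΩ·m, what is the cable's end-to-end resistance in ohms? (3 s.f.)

17.5 Ω

ρ = 15.3 nΩ·m = 1.53×10^-8 Ω·m
A_strand = π(3.0150e-05 m)² = 2.856e-09 m²
R_strand = ρL/A = (1.53×10^-8)(22.8)/(2.856e-09) = 122.2 Ω
R_total = R_strand/N = 122.2/7 = 17.5 Ω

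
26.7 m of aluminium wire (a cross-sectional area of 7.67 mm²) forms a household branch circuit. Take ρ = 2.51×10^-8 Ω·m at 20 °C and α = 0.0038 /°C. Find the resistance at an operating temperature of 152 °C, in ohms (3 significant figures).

A = 7.67 mm² = 7.670e-06 m²
R₍20°C₎ = ρL/A = (2.51×10^-8)(26.7)/(7.670e-06) = 0.08738 Ω
R = R₀(1 + αΔT) = 0.08738(1 + 0.0038×132) = 0.131 Ω

0.131 Ω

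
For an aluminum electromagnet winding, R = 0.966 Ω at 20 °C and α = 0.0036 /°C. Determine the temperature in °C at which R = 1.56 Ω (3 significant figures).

191 °C

R = R₀(1 + α(T − T₀)) ⇒ T = T₀ + (R/R₀ − 1)/α
T = 20 + (1.56/0.966 − 1)/0.0036 = 20 + (0.6149)/0.0036 = 191 °C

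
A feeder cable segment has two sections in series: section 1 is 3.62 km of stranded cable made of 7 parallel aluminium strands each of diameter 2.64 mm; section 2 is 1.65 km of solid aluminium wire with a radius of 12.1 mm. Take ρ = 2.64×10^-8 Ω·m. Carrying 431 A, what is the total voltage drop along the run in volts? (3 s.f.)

1120 V

Section 1: A_strand = π(1.3200e-03)² = 5.474e-06 m²; R₁ = ρL/(N·A_s) = (2.64×10^-8)(3620)/(7×5.474e-06) = 2.494 Ω
Section 2: A = πr² = π(1.2100e-02 m)² = 4.600e-04 m²
R₂ = (2.64×10^-8)(1650)/(4.600e-04) = 0.0947 Ω
R = R₁ + R₂ = 2.589 Ω
V = IR = 431 × 2.589 = 1120 V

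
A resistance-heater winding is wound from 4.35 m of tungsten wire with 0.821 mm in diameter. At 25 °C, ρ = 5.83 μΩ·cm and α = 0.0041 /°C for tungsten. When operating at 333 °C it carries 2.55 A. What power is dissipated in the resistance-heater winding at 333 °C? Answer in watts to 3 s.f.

7.05 W

ρ = 5.83 μΩ·cm = 5.83×10^-8 Ω·m
A = π(d/2)² = π(4.1050e-04 m)² = 5.294e-07 m²
R₍25₎ = ρL/A = (5.83×10^-8)(4.35)/(5.294e-07) = 0.4791 Ω
R₍333₎ = R₍25₎(1 + αΔT) = 0.4791 × (1 + 0.0041×308) = 1.084 Ω
P = I²R = (2.55)² × 1.084 = 7.05 W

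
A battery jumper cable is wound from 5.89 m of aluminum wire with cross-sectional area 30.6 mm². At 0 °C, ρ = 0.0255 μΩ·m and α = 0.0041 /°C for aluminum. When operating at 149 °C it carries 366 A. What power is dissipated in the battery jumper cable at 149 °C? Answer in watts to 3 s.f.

1060 W

ρ = 0.0255 μΩ·m = 2.55×10^-8 Ω·m
A = 30.6 mm² = 3.060e-05 m²
R₍0₎ = ρL/A = (2.55×10^-8)(5.89)/(3.060e-05) = 0.004908 Ω
R₍149₎ = R₍0₎(1 + αΔT) = 0.004908 × (1 + 0.0041×149) = 0.007907 Ω
P = I²R = (366)² × 0.007907 = 1060 W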